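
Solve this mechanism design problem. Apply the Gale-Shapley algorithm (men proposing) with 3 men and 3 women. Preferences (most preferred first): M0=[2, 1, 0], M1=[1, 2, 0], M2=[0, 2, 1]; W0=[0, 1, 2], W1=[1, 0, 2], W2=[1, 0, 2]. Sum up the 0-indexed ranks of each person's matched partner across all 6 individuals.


Step 1: Run Gale-Shapley (men propose, women hold best offer):
  M0 proposes to W2; she accepts
  M1 proposes to W1; she accepts
  M2 proposes to W0; she accepts
Step 2: Final matching: W0-M2, W1-M1, W2-M0
Step 3: 0-indexed ranks (man's rank of his match, then woman's): 0 + 2 + 0 + 0 + 0 + 1
Step 4: Total rank sum = 3

3


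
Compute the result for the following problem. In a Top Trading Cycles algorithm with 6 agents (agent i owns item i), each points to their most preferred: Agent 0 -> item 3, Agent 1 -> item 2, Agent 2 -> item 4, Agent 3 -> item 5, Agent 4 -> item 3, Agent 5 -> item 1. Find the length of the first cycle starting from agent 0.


Step 1: Trace the pointer graph from agent 0: 0 -> 3 -> 5 -> 1 -> 2 -> 4 -> 3
Step 2: A cycle is detected when we revisit agent 3
Step 3: The cycle is: 3 -> 5 -> 1 -> 2 -> 4 -> 3
Step 4: Cycle length = 5

5


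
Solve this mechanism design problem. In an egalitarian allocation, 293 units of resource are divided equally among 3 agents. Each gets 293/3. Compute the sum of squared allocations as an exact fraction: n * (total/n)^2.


Step 1: Each agent's share = 293/3
Step 2: Square of each share = (293/3)^2 = 85849/9
Step 3: Sum of squares = 3 * 85849/9 = 85849/3

85849/3


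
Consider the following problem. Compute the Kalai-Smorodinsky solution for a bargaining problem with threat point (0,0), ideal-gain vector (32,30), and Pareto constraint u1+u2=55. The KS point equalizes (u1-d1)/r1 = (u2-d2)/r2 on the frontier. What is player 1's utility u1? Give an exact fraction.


Step 1: At the KS point, (u1-d1)/r1 = (u2-d2)/r2 = t and u1+u2 = 55
Step 2: u1 = d1 + r1*t and u2 = d2 + r2*t, so (d1 + r1*t) + (d2 + r2*t) = 55
Step 3: t = (55 - 0 - 0)/(32 + 30) = 55/62
Step 4: u1 = d1 + r1*t = 0 + 32 * 55/62 = 880/31
Step 5: (Check: u2 = d2 + r2*t = 825/31; u1+u2 = 880/31 + 825/31 = 55, on the frontier.)

880/31


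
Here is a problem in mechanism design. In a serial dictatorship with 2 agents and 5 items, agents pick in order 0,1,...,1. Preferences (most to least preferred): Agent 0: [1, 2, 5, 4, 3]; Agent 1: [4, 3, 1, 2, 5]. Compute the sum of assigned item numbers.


Step 1: Agent 0 picks item 1
Step 2: Agent 1 picks item 4
Step 3: Sum = 1 + 4 = 5

5


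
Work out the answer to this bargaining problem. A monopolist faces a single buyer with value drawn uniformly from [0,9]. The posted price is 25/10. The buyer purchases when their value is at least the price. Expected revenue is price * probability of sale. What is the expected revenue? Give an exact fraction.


Step 1: Posted price r = 5/2, value support [0,9]
Step 2: P(v >= r) = (9 - 5/2)/9 = 13/18
Step 3: Expected revenue = r * P(v >= r) = 5/2 * 13/18
Step 4: Revenue = 65/36

65/36


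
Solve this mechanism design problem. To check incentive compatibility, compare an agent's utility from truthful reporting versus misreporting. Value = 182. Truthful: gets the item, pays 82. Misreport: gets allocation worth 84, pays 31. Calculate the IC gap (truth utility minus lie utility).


Step 1: U(truth) = value - payment = 182 - 82 = 100
Step 2: U(lie) = allocation - payment = 84 - 31 = 53
Step 3: IC gap = 100 - 53 = 47

47


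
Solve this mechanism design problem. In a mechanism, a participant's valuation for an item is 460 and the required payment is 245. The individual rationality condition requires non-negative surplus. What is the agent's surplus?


Step 1: Surplus = value - payment = 460 - 245 = 215
Step 2: IR is satisfied (surplus >= 0)

215


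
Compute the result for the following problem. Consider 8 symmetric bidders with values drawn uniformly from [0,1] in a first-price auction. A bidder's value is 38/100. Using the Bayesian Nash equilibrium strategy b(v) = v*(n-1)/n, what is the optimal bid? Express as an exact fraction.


Step 1: The symmetric BNE bidding function is b(v) = v * (n-1) / n
Step 2: Substitute v = 19/50 and n = 8
Step 3: b = 19/50 * 7/8
Step 4: b = 133/400

133/400


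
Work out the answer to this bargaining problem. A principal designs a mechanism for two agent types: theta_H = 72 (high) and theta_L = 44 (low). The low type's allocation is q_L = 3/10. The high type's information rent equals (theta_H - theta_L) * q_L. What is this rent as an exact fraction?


Step 1: theta_H - theta_L = 72 - 44 = 28
Step 2: Information rent = (theta_H - theta_L) * q_L
Step 3: = 28 * 3/10
Step 4: = 42/5

42/5


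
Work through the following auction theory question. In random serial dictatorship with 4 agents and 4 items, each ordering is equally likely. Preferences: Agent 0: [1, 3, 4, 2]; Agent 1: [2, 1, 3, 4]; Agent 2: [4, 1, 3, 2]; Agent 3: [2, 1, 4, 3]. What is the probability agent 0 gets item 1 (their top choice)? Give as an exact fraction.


Step 1: Agent 0 wants item 1
Step 2: There are 24 possible orderings of agents
Step 3: In 16 orderings, agent 0 gets item 1
Step 4: Probability = 16/24 = 2/3

2/3


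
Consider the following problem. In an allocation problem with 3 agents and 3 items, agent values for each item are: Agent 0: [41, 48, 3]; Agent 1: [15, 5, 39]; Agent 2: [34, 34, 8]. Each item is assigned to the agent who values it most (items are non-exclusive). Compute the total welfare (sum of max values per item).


Step 1: For each item, find the maximum value among all agents.
Step 2: Item 0 -> Agent 0 (value 41)
Step 3: Item 1 -> Agent 0 (value 48)
Step 4: Item 2 -> Agent 1 (value 39)
Step 5: Total welfare = 41 + 48 + 39 = 128

128


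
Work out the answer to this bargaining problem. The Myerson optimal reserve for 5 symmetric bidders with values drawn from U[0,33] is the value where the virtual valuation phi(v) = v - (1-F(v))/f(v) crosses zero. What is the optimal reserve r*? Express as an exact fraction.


Step 1: For U[0,33], F(v) = v/33 and f(v) = 1/33
Step 2: phi(v) = v - (1 - v/33)/(1/33) = v - (33 - v) = 2v - 33
Step 3: Set phi(r*) = 0: 2r* - 33 = 0
Step 4: r* = 33/2 (the number of bidders n = 5 does not enter)

33/2


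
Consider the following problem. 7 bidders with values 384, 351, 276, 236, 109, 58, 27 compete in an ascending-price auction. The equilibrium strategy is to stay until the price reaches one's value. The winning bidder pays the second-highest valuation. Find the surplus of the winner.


Step 1: Identify the highest value: 384
Step 2: Identify the second-highest value: 351
Step 3: The final price = second-highest value = 351
Step 4: Surplus = 384 - 351 = 33

33


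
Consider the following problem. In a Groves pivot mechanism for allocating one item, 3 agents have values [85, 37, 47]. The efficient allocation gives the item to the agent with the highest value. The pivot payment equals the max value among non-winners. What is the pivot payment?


Step 1: The efficient winner is agent 0 with value 85
Step 2: Other agents' values: [37, 47]
Step 3: Pivot payment = max(others) = 47
Step 4: The winner pays 47

47


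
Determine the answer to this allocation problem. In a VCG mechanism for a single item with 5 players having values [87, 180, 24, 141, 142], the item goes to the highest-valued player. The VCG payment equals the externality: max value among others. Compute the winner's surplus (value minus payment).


Step 1: The winner is the agent with the highest value: agent 1 with value 180
Step 2: Values of other agents: [87, 24, 141, 142]
Step 3: VCG payment = max of others' values = 142
Step 4: Surplus = 180 - 142 = 38

38


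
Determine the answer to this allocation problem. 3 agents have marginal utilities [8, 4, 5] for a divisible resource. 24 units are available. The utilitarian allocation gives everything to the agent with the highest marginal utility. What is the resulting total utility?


Step 1: The marginal utilities are [8, 4, 5]
Step 2: The highest marginal utility is 8
Step 3: All 24 units go to that agent
Step 4: Total utility = 8 * 24 = 192

192


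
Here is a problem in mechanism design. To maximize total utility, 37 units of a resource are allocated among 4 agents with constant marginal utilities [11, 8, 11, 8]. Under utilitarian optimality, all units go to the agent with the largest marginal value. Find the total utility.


Step 1: The marginal utilities are [11, 8, 11, 8]
Step 2: The highest marginal utility is 11
Step 3: All 37 units go to that agent
Step 4: Total utility = 11 * 37 = 407

407


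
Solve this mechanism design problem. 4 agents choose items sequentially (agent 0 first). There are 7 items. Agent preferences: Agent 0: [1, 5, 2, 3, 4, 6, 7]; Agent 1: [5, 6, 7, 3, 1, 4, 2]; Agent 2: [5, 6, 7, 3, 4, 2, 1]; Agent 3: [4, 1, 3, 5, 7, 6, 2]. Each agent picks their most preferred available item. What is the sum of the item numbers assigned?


Step 1: Agent 0 picks item 1
Step 2: Agent 1 picks item 5
Step 3: Agent 2 picks item 6
Step 4: Agent 3 picks item 4
Step 5: Sum = 1 + 5 + 6 + 4 = 16

16


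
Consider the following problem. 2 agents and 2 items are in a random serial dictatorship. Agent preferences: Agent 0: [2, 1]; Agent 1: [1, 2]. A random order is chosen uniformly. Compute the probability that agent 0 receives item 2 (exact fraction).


Step 1: Agent 0 wants item 2
Step 2: There are 2 possible orderings of agents
Step 3: In 2 orderings, agent 0 gets item 2
Step 4: Probability = 2/2 = 1

1


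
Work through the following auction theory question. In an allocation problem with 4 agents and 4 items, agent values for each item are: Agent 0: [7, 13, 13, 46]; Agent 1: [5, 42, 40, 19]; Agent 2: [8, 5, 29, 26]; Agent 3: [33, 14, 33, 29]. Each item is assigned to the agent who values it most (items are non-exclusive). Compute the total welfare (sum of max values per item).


Step 1: For each item, find the maximum value among all agents.
Step 2: Item 0 -> Agent 3 (value 33)
Step 3: Item 1 -> Agent 1 (value 42)
Step 4: Item 2 -> Agent 1 (value 40)
Step 5: Item 3 -> Agent 0 (value 46)
Step 6: Total welfare = 33 + 42 + 40 + 46 = 161

161


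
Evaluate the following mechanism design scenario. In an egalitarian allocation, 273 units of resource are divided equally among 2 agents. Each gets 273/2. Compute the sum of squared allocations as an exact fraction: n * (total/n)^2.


Step 1: Each agent's share = 273/2
Step 2: Square of each share = (273/2)^2 = 74529/4
Step 3: Sum of squares = 2 * 74529/4 = 74529/2

74529/2


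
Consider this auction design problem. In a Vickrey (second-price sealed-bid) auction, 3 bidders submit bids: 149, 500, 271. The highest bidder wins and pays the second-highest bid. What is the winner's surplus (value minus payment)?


Step 1: Sort bids in descending order: 500, 271, 149
Step 2: The winning bid is the highest: 500
Step 3: The payment equals the second-highest bid: 271
Step 4: Surplus = winner's bid - payment = 500 - 271 = 229

229


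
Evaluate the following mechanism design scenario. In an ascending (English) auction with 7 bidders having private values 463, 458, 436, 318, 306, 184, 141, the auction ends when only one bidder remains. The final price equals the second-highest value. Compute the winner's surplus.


Step 1: Identify the highest value: 463
Step 2: Identify the second-highest value: 458
Step 3: The final price = second-highest value = 458
Step 4: Surplus = 463 - 458 = 5

5


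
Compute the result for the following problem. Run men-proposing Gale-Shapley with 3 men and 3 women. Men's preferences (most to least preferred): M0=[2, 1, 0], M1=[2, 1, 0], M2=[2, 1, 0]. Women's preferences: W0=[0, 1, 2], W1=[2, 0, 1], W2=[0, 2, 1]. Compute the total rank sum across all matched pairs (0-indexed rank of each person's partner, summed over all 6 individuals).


Step 1: Run Gale-Shapley (men propose, women hold best offer):
  M0 proposes to W2; she accepts
  M1 proposes to W2; rejected
  M1 proposes to W1; she accepts
  M2 proposes to W2; rejected
  M2 proposes to W1; she switches from M1
  M1 proposes to W0; she accepts
Step 2: Final matching: W0-M1, W1-M2, W2-M0
Step 3: 0-indexed ranks (man's rank of his match, then woman's): 2 + 1 + 1 + 0 + 0 + 0
Step 4: Total rank sum = 4

4


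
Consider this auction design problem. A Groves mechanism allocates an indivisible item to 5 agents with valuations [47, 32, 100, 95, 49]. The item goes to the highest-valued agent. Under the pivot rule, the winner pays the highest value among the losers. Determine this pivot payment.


Step 1: The efficient winner is agent 2 with value 100
Step 2: Other agents' values: [47, 32, 95, 49]
Step 3: Pivot payment = max(others) = 95
Step 4: The winner pays 95

95


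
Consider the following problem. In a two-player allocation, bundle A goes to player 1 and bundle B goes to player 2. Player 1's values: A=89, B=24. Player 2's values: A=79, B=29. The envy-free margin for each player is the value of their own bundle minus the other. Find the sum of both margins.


Step 1: Player 1's margin = v1(A) - v1(B) = 89 - 24 = 65
Step 2: Player 2's margin = v2(B) - v2(A) = 29 - 79 = -50
Step 3: Total margin = 65 + -50 = 15

15


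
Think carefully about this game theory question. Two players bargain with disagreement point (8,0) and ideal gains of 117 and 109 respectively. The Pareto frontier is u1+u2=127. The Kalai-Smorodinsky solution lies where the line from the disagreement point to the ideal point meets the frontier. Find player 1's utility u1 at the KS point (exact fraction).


Step 1: At the KS point, (u1-d1)/r1 = (u2-d2)/r2 = t and u1+u2 = 127
Step 2: u1 = d1 + r1*t and u2 = d2 + r2*t, so (d1 + r1*t) + (d2 + r2*t) = 127
Step 3: t = (127 - 8 - 0)/(117 + 109) = 119/226
Step 4: u1 = d1 + r1*t = 8 + 117 * 119/226 = 15731/226
Step 5: (Check: u2 = d2 + r2*t = 12971/226; u1+u2 = 15731/226 + 12971/226 = 127, on the frontier.)

15731/226


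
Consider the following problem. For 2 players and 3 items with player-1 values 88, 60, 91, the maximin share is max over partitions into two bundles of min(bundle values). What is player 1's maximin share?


Step 1: Item values = 88, 60, 91
Step 2: Enumerate all 2-bundle partitions and take the smaller bundle:
  Partition 1: {88} vs {60,91} -> bundles 88, 151; min = 88
  Partition 2: {60} vs {88,91} -> bundles 60, 179; min = 60
  Partition 3: {91} vs {88,60} -> bundles 91, 148; min = 91
Step 3: MMS = max(88, 60, 91) = 91

91


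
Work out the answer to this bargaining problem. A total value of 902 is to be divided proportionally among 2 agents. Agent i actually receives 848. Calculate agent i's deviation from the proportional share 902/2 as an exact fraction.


Step 1: Proportional share = 902/2 = 451
Step 2: Agent's actual allocation = 848
Step 3: Excess = 848 - 451 = 397

397


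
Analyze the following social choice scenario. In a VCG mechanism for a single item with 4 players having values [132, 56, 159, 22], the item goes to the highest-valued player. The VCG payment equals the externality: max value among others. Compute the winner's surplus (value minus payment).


Step 1: The winner is the agent with the highest value: agent 2 with value 159
Step 2: Values of other agents: [132, 56, 22]
Step 3: VCG payment = max of others' values = 132
Step 4: Surplus = 159 - 132 = 27

27


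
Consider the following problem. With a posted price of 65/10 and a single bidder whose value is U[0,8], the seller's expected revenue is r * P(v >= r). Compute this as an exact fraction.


Step 1: Posted price r = 13/2, value support [0,8]
Step 2: P(v >= r) = (8 - 13/2)/8 = 3/16
Step 3: Expected revenue = r * P(v >= r) = 13/2 * 3/16
Step 4: Revenue = 39/32

39/32


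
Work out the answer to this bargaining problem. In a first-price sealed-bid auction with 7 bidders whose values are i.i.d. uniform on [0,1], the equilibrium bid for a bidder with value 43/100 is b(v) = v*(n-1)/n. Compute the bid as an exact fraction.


Step 1: The symmetric BNE bidding function is b(v) = v * (n-1) / n
Step 2: Substitute v = 43/100 and n = 7
Step 3: b = 43/100 * 6/7
Step 4: b = 129/350

129/350


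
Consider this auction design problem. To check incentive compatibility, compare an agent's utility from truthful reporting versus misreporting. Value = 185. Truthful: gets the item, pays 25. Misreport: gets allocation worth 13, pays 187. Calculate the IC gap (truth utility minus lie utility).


Step 1: U(truth) = value - payment = 185 - 25 = 160
Step 2: U(lie) = allocation - payment = 13 - 187 = -174
Step 3: IC gap = 160 - (-174) = 334

334


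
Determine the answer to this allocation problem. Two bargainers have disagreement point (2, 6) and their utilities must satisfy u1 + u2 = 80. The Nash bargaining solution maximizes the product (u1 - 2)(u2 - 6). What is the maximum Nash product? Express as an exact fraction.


Step 1: The Nash solution splits surplus symmetrically above the disagreement point
Step 2: u1 = (total + d1 - d2)/2 = (80 + 2 - 6)/2 = 38
Step 3: u2 = (total - d1 + d2)/2 = (80 - 2 + 6)/2 = 42
Step 4: Nash product = (38 - 2) * (42 - 6)
Step 5: = 36 * 36 = 1296

1296


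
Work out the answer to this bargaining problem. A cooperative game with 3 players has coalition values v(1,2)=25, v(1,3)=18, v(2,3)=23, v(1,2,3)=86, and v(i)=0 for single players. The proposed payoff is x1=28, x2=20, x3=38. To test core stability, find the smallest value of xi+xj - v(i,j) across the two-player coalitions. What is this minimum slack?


Step 1: Slack for coalition (1,2): x1+x2 - v12 = 48 - 25 = 23
Step 2: Slack for coalition (1,3): x1+x3 - v13 = 66 - 18 = 48
Step 3: Slack for coalition (2,3): x2+x3 - v23 = 58 - 23 = 35
Step 4: Minimum slack = min(23, 48, 35) = 23, attained by (1,2); no pair can gain by deviating, so the allocation is in the core

23


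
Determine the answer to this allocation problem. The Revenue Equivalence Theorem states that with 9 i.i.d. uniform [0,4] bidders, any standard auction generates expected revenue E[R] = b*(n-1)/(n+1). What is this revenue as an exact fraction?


Step 1: By Revenue Equivalence, expected revenue = b*(n-1)/(n+1)
Step 2: Substituting n = 9, b = 4
Step 3: Revenue = 4*(9-1)/(9+1) = 4*8/10
Step 4: Revenue = 32/10 = 16/5

16/5


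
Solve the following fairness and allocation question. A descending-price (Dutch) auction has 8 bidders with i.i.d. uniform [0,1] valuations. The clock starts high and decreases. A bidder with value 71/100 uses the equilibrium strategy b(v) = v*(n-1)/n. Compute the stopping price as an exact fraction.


Step 1: Dutch auctions are strategically equivalent to first-price auctions
Step 2: The equilibrium bid is b(v) = v*(n-1)/n
Step 3: b = 71/100 * 7/8
Step 4: b = 497/800

497/800


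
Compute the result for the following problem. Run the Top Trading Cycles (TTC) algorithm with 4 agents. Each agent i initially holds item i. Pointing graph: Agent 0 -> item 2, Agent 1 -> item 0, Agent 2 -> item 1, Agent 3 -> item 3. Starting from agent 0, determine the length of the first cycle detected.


Step 1: Trace the pointer graph from agent 0: 0 -> 2 -> 1 -> 0
Step 2: A cycle is detected when we revisit agent 0
Step 3: The cycle is: 0 -> 2 -> 1 -> 0
Step 4: Cycle length = 3

3


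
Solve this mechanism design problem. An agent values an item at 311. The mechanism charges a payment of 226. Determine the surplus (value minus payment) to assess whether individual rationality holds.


Step 1: Surplus = value - payment = 311 - 226 = 85
Step 2: IR is satisfied (surplus >= 0)

85


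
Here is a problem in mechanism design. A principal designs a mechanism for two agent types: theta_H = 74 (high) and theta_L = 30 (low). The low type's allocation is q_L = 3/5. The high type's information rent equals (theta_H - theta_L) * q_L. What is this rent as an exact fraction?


Step 1: theta_H - theta_L = 74 - 30 = 44
Step 2: Information rent = (theta_H - theta_L) * q_L
Step 3: = 44 * 3/5
Step 4: = 132/5

132/5


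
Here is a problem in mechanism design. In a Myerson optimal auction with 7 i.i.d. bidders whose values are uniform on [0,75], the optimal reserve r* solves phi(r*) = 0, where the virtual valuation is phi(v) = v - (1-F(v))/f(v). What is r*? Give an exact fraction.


Step 1: For U[0,75], F(v) = v/75 and f(v) = 1/75
Step 2: phi(v) = v - (1 - v/75)/(1/75) = v - (75 - v) = 2v - 75
Step 3: Set phi(r*) = 0: 2r* - 75 = 0
Step 4: r* = 75/2 (the number of bidders n = 7 does not enter)

75/2


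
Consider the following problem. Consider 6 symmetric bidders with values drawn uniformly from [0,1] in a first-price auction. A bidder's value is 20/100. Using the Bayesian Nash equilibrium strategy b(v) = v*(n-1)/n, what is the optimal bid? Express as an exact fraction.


Step 1: The symmetric BNE bidding function is b(v) = v * (n-1) / n
Step 2: Substitute v = 1/5 and n = 6
Step 3: b = 1/5 * 5/6
Step 4: b = 1/6

1/6


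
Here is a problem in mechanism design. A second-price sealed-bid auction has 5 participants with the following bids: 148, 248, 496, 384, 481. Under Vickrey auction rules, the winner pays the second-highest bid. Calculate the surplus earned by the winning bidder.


Step 1: Sort bids in descending order: 496, 481, 384, 248, 148
Step 2: The winning bid is the highest: 496
Step 3: The payment equals the second-highest bid: 481
Step 4: Surplus = winner's bid - payment = 496 - 481 = 15

15


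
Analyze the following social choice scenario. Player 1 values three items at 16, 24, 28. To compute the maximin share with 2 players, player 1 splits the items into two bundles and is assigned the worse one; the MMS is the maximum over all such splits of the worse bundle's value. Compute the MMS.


Step 1: Item values = 16, 24, 28
Step 2: Enumerate all 2-bundle partitions and take the smaller bundle:
  Partition 1: {16} vs {24,28} -> bundles 16, 52; min = 16
  Partition 2: {24} vs {16,28} -> bundles 24, 44; min = 24
  Partition 3: {28} vs {16,24} -> bundles 28, 40; min = 28
Step 3: MMS = max(16, 24, 28) = 28

28


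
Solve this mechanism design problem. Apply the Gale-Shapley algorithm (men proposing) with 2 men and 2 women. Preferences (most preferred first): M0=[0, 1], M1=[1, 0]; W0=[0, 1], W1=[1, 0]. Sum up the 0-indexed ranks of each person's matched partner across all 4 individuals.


Step 1: Run Gale-Shapley (men propose, women hold best offer):
  M0 proposes to W0; she accepts
  M1 proposes to W1; she accepts
Step 2: Final matching: W0-M0, W1-M1
Step 3: 0-indexed ranks (man's rank of his match, then woman's): 0 + 0 + 0 + 0
Step 4: Total rank sum = 0

0


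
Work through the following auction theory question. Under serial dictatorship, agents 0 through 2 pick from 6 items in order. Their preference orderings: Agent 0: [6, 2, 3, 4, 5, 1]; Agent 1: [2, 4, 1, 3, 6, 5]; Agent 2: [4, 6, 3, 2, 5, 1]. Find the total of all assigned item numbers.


Step 1: Agent 0 picks item 6
Step 2: Agent 1 picks item 2
Step 3: Agent 2 picks item 4
Step 4: Sum = 6 + 2 + 4 = 12

12


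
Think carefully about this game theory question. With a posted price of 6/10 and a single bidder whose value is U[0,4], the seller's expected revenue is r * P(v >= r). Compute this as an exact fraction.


Step 1: Posted price r = 3/5, value support [0,4]
Step 2: P(v >= r) = (4 - 3/5)/4 = 17/20
Step 3: Expected revenue = r * P(v >= r) = 3/5 * 17/20
Step 4: Revenue = 51/100

51/100


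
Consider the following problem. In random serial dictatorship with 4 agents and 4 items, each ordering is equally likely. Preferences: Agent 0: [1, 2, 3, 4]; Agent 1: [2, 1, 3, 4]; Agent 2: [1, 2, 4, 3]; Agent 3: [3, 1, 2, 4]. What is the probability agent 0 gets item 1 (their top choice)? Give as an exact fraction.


Step 1: Agent 0 wants item 1
Step 2: There are 24 possible orderings of agents
Step 3: In 12 orderings, agent 0 gets item 1
Step 4: Probability = 12/24 = 1/2

1/2


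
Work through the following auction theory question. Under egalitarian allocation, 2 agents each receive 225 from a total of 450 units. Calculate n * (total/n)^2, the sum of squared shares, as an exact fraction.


Step 1: Each agent's share = 450/2 = 225
Step 2: Square of each share = (225)^2 = 50625
Step 3: Sum of squares = 2 * 50625 = 101250

101250


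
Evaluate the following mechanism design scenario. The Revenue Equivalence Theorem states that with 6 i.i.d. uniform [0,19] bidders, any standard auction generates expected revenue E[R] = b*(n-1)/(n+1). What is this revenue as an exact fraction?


Step 1: By Revenue Equivalence, expected revenue = b*(n-1)/(n+1)
Step 2: Substituting n = 6, b = 19
Step 3: Revenue = 19*(6-1)/(6+1) = 19*5/7
Step 4: Revenue = 95/7

95/7


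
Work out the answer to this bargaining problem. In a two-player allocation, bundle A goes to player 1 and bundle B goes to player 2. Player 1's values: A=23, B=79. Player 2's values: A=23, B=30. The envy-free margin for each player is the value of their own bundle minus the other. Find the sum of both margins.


Step 1: Player 1's margin = v1(A) - v1(B) = 23 - 79 = -56
Step 2: Player 2's margin = v2(B) - v2(A) = 30 - 23 = 7
Step 3: Total margin = -56 + 7 = -49

-49


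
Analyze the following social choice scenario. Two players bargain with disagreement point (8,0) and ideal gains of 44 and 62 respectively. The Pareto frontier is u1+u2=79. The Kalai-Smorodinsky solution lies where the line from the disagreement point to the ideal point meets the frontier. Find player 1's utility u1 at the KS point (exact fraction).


Step 1: At the KS point, (u1-d1)/r1 = (u2-d2)/r2 = t and u1+u2 = 79
Step 2: u1 = d1 + r1*t and u2 = d2 + r2*t, so (d1 + r1*t) + (d2 + r2*t) = 79
Step 3: t = (79 - 8 - 0)/(44 + 62) = 71/106
Step 4: u1 = d1 + r1*t = 8 + 44 * 71/106 = 1986/53
Step 5: (Check: u2 = d2 + r2*t = 2201/53; u1+u2 = 1986/53 + 2201/53 = 79, on the frontier.)

1986/53


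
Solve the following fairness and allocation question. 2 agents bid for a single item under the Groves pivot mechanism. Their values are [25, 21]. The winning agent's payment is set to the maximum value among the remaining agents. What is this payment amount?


Step 1: The efficient winner is agent 0 with value 25
Step 2: Other agents' values: [21]
Step 3: Pivot payment = max(others) = 21
Step 4: The winner pays 21

21


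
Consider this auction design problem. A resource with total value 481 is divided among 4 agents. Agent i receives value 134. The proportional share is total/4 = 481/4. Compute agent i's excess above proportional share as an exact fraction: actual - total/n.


Step 1: Proportional share = 481/4
Step 2: Agent's actual allocation = 134
Step 3: Excess = 134 - 481/4 = 55/4

55/4


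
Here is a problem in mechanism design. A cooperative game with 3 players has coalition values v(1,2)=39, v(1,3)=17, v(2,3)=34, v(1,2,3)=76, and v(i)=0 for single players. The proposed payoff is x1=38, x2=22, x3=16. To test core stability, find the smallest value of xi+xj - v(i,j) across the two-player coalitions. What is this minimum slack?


Step 1: Slack for coalition (1,2): x1+x2 - v12 = 60 - 39 = 21
Step 2: Slack for coalition (1,3): x1+x3 - v13 = 54 - 17 = 37
Step 3: Slack for coalition (2,3): x2+x3 - v23 = 38 - 34 = 4
Step 4: Minimum slack = min(21, 37, 4) = 4, attained by (2,3); no pair can gain by deviating, so the allocation is in the core

4


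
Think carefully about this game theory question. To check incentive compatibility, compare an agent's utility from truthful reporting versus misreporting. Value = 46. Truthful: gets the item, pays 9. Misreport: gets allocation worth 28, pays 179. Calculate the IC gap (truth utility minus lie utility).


Step 1: U(truth) = value - payment = 46 - 9 = 37
Step 2: U(lie) = allocation - payment = 28 - 179 = -151
Step 3: IC gap = 37 - (-151) = 188

188


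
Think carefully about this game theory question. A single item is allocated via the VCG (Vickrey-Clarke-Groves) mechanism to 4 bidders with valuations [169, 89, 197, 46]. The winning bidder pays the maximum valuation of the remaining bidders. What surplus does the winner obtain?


Step 1: The winner is the agent with the highest value: agent 2 with value 197
Step 2: Values of other agents: [169, 89, 46]
Step 3: VCG payment = max of others' values = 169
Step 4: Surplus = 197 - 169 = 28

28


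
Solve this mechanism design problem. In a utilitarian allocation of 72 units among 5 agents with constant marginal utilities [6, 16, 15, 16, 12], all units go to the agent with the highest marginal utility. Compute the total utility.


Step 1: The marginal utilities are [6, 16, 15, 16, 12]
Step 2: The highest marginal utility is 16
Step 3: All 72 units go to that agent
Step 4: Total utility = 16 * 72 = 1152

1152


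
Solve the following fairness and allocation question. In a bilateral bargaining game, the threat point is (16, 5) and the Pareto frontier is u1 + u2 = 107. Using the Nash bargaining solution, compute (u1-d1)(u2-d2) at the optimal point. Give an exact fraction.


Step 1: The Nash solution splits surplus symmetrically above the disagreement point
Step 2: u1 = (total + d1 - d2)/2 = (107 + 16 - 5)/2 = 59
Step 3: u2 = (total - d1 + d2)/2 = (107 - 16 + 5)/2 = 48
Step 4: Nash product = (59 - 16) * (48 - 5)
Step 5: = 43 * 43 = 1849

1849


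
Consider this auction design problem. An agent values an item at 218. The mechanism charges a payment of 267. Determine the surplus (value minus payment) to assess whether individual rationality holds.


Step 1: Surplus = value - payment = 218 - 267 = -49
Step 2: IR is violated (surplus < 0)

-49


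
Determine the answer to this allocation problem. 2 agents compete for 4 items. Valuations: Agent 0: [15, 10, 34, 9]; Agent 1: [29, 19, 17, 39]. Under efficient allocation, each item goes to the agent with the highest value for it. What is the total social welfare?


Step 1: For each item, find the maximum value among all agents.
Step 2: Item 0 -> Agent 1 (value 29)
Step 3: Item 1 -> Agent 1 (value 19)
Step 4: Item 2 -> Agent 0 (value 34)
Step 5: Item 3 -> Agent 1 (value 39)
Step 6: Total welfare = 29 + 19 + 34 + 39 = 121

121


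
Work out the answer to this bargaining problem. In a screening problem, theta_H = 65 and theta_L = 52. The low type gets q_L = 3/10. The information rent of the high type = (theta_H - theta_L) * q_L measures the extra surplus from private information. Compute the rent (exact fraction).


Step 1: theta_H - theta_L = 65 - 52 = 13
Step 2: Information rent = (theta_H - theta_L) * q_L
Step 3: = 13 * 3/10
Step 4: = 39/10

39/10


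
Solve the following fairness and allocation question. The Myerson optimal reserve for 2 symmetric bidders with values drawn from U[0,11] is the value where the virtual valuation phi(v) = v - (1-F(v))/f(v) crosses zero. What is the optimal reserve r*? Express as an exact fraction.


Step 1: For U[0,11], F(v) = v/11 and f(v) = 1/11
Step 2: phi(v) = v - (1 - v/11)/(1/11) = v - (11 - v) = 2v - 11
Step 3: Set phi(r*) = 0: 2r* - 11 = 0
Step 4: r* = 11/2 (the number of bidders n = 2 does not enter)

11/2


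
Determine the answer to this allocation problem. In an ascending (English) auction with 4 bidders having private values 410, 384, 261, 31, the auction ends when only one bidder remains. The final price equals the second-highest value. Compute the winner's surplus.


Step 1: Identify the highest value: 410
Step 2: Identify the second-highest value: 384
Step 3: The final price = second-highest value = 384
Step 4: Surplus = 410 - 384 = 26

26


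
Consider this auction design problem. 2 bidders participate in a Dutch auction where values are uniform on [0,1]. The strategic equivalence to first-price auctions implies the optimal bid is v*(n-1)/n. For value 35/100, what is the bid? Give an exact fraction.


Step 1: Dutch auctions are strategically equivalent to first-price auctions
Step 2: The equilibrium bid is b(v) = v*(n-1)/n
Step 3: b = 7/20 * 1/2
Step 4: b = 7/40

7/40


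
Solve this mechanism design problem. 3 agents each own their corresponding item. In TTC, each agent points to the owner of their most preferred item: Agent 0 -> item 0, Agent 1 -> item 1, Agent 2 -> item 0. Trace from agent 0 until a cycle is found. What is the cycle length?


Step 1: Trace the pointer graph from agent 0: 0 -> 0
Step 2: A cycle is detected when we revisit agent 0
Step 3: The cycle is: 0 -> 0
Step 4: Cycle length = 1

1


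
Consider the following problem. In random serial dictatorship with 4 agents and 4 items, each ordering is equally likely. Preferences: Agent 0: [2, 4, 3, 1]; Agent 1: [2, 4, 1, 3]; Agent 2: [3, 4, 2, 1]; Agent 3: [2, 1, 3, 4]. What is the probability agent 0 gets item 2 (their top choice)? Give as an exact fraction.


Step 1: Agent 0 wants item 2
Step 2: There are 24 possible orderings of agents
Step 3: In 8 orderings, agent 0 gets item 2
Step 4: Probability = 8/24 = 1/3

1/3


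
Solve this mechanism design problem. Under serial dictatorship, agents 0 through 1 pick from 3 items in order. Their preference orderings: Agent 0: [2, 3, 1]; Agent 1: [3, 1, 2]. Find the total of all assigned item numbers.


Step 1: Agent 0 picks item 2
Step 2: Agent 1 picks item 3
Step 3: Sum = 2 + 3 = 5

5


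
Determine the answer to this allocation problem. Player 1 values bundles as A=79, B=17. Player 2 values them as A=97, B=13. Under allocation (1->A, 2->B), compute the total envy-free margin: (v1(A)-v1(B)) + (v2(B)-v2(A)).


Step 1: Player 1's margin = v1(A) - v1(B) = 79 - 17 = 62
Step 2: Player 2's margin = v2(B) - v2(A) = 13 - 97 = -84
Step 3: Total margin = 62 + -84 = -22

-22


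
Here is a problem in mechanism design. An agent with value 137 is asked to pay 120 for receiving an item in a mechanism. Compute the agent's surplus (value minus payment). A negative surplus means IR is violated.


Step 1: Surplus = value - payment = 137 - 120 = 17
Step 2: IR is satisfied (surplus >= 0)

17


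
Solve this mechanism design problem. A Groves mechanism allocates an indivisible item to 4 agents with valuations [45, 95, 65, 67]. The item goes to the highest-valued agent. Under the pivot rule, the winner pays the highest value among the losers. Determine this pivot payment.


Step 1: The efficient winner is agent 1 with value 95
Step 2: Other agents' values: [45, 65, 67]
Step 3: Pivot payment = max(others) = 67
Step 4: The winner pays 67

67


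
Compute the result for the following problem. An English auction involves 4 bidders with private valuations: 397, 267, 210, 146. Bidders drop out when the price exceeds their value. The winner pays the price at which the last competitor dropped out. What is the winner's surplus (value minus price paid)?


Step 1: Identify the highest value: 397
Step 2: Identify the second-highest value: 267
Step 3: The final price = second-highest value = 267
Step 4: Surplus = 397 - 267 = 130

130


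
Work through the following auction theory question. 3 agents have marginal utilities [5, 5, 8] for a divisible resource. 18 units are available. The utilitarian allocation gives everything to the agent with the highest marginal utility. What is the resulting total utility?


Step 1: The marginal utilities are [5, 5, 8]
Step 2: The highest marginal utility is 8
Step 3: All 18 units go to that agent
Step 4: Total utility = 8 * 18 = 144

144


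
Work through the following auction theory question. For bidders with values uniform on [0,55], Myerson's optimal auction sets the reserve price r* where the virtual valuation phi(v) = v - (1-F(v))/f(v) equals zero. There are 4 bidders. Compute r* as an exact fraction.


Step 1: For U[0,55], F(v) = v/55 and f(v) = 1/55
Step 2: phi(v) = v - (1 - v/55)/(1/55) = v - (55 - v) = 2v - 55
Step 3: Set phi(r*) = 0: 2r* - 55 = 0
Step 4: r* = 55/2 (the number of bidders n = 4 does not enter)

55/2


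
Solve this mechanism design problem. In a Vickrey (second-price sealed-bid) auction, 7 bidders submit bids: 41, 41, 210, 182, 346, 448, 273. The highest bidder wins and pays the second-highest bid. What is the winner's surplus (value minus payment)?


Step 1: Sort bids in descending order: 448, 346, 273, 210, 182, 41, 41
Step 2: The winning bid is the highest: 448
Step 3: The payment equals the second-highest bid: 346
Step 4: Surplus = winner's bid - payment = 448 - 346 = 102

102


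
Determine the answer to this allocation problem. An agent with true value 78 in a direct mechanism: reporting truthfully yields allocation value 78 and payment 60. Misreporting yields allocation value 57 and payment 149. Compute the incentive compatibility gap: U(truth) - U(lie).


Step 1: U(truth) = value - payment = 78 - 60 = 18
Step 2: U(lie) = allocation - payment = 57 - 149 = -92
Step 3: IC gap = 18 - (-92) = 110

110


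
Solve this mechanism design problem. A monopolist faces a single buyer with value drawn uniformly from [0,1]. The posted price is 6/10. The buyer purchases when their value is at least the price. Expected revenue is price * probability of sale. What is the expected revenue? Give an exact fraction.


Step 1: Posted price r = 3/5, value support [0,1]
Step 2: P(v >= r) = (1 - 3/5)/1 = 2/5
Step 3: Expected revenue = r * P(v >= r) = 3/5 * 2/5
Step 4: Revenue = 6/25

6/25


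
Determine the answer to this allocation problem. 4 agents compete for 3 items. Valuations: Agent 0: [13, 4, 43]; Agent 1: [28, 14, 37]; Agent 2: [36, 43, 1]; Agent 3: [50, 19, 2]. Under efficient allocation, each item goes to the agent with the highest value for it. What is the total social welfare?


Step 1: For each item, find the maximum value among all agents.
Step 2: Item 0 -> Agent 3 (value 50)
Step 3: Item 1 -> Agent 2 (value 43)
Step 4: Item 2 -> Agent 0 (value 43)
Step 5: Total welfare = 50 + 43 + 43 = 136

136


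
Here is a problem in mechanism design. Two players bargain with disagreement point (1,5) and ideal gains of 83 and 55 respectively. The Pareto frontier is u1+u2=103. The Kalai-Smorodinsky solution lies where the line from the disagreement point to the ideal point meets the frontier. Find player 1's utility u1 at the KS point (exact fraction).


Step 1: At the KS point, (u1-d1)/r1 = (u2-d2)/r2 = t and u1+u2 = 103
Step 2: u1 = d1 + r1*t and u2 = d2 + r2*t, so (d1 + r1*t) + (d2 + r2*t) = 103
Step 3: t = (103 - 1 - 5)/(83 + 55) = 97/138
Step 4: u1 = d1 + r1*t = 1 + 83 * 97/138 = 8189/138
Step 5: (Check: u2 = d2 + r2*t = 6025/138; u1+u2 = 8189/138 + 6025/138 = 103, on the frontier.)

8189/138


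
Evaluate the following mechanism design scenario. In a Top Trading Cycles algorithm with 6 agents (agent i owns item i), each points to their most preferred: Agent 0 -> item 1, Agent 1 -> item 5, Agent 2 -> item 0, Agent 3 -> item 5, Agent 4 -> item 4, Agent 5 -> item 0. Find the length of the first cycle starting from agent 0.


Step 1: Trace the pointer graph from agent 0: 0 -> 1 -> 5 -> 0
Step 2: A cycle is detected when we revisit agent 0
Step 3: The cycle is: 0 -> 1 -> 5 -> 0
Step 4: Cycle length = 3

3


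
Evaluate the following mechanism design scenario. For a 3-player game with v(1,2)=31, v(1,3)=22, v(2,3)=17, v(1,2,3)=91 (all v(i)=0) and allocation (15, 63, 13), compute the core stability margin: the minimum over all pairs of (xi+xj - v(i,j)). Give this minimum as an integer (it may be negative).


Step 1: Slack for coalition (1,2): x1+x2 - v12 = 78 - 31 = 47
Step 2: Slack for coalition (1,3): x1+x3 - v13 = 28 - 22 = 6
Step 3: Slack for coalition (2,3): x2+x3 - v23 = 76 - 17 = 59
Step 4: Minimum slack = min(47, 6, 59) = 6, attained by (1,3); no pair can gain by deviating, so the allocation is in the core

6


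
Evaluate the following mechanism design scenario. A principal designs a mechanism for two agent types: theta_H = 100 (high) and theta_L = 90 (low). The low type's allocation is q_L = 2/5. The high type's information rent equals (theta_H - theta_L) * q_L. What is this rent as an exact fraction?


Step 1: theta_H - theta_L = 100 - 90 = 10
Step 2: Information rent = (theta_H - theta_L) * q_L
Step 3: = 10 * 2/5
Step 4: = 4

4
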